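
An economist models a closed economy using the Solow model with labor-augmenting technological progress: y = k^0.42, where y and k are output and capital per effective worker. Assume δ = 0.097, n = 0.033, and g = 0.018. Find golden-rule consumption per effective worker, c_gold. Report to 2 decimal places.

Capital per effective worker breaks even when investment replaces (n + g + δ)·k; here n + g + δ = 0.148.
Maximizing c = f(k) − (n+g+δ)·k gives f'(k) = n+g+δ, i.e. 0.42·k^(0.42−1) = 0.148, so k_gold = (0.42/0.148)^(1/0.58) ≈ 6.0397.
y_gold = 6.0397^0.42 ≈ 2.1283.
c_gold = y_gold − (n+g+δ)·k_gold = 2.1283 − 0.148·6.0397 ≈ 1.2344.

c_gold ≈ 1.23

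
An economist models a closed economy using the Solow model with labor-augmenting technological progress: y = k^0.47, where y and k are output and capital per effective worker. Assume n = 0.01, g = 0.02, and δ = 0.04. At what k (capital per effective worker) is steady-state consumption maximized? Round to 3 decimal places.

The effective depreciation rate is n + g + δ = 0.01 + 0.02 + 0.04 = 0.07.
Golden rule sets MPK = n+g+δ: 0.47·k^(0.47−1) = 0.07, so k_gold = (0.47/0.07)^(1/0.53) ≈ 36.3393.

k_gold ≈ 36.339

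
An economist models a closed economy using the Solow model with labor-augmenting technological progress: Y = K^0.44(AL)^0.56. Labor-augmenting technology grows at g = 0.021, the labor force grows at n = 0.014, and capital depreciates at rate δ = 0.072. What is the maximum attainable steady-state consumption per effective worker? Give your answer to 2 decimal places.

c_gold ≈ 1.70

n + g + δ = 0.014 + 0.021 + 0.072 = 0.107.
Maximizing c = f(k) − (n+g+δ)·k gives f'(k) = n+g+δ, i.e. 0.44·k^(0.44−1) = 0.107, so k_gold = (0.44/0.107)^(1/0.56) ≈ 12.4897.
y_gold = 12.4897^0.44 ≈ 3.0373.
c_gold = y_gold − (n+g+δ)·k_gold = 3.0373 − 0.107·12.4897 ≈ 1.7009.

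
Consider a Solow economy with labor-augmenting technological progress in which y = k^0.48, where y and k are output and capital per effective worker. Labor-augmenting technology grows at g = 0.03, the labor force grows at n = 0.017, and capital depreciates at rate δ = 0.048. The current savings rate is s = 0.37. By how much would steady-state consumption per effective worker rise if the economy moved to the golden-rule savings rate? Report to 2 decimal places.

Break-even investment rate: n + g + δ = 0.017 + 0.03 + 0.048 = 0.095.
Current steady state (s = 0.37): k* = (0.37/0.095)^(1/0.52) ≈ 13.6626, y* = 13.6626^0.48 ≈ 3.5080, c* = (1−0.37)·3.5080 ≈ 2.2100.
At the golden rule the marginal product of capital equals n+g+δ: 0.48·k^(0.48−1) = 0.095. Solving, k_gold = (0.48/0.095)^(1/0.52) ≈ 22.5382.
y_gold = 22.5382^0.48 ≈ 4.4607, c_gold = y_gold − 0.095·k_gold ≈ 2.3196.
Gain: Δc = 2.3196 − 2.2100 ≈ 0.1095.

Δc ≈ 0.11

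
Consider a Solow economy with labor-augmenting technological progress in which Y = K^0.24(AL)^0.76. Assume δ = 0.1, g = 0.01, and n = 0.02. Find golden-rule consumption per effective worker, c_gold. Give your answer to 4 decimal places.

c_gold ≈ 0.9224

Capital per effective worker breaks even when investment replaces (n + g + δ)·k; here n + g + δ = 0.13.
At the golden rule the marginal product of capital equals n+g+δ: 0.24·k^(0.24−1) = 0.13. Solving, k_gold = (0.24/0.13)^(1/0.76) ≈ 2.2405.
y_gold = 2.2405^0.24 ≈ 1.2136.
c_gold = y_gold − (n+g+δ)·k_gold = 1.2136 − 0.13·2.2405 ≈ 0.9224.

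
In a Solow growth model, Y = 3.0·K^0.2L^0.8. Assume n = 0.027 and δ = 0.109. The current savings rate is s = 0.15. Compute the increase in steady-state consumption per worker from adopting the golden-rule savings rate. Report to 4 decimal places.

Break-even investment rate: n + δ = 0.027 + 0.109 = 0.136.
Current steady state (s = 0.15): k* = (0.15·3.0/0.136)^(1/0.8) ≈ 4.4626, y* = 3.0·4.4626^0.2 ≈ 4.0461, c* = (1−0.15)·4.0461 ≈ 3.4392.
Maximizing c = f(k) − (n+δ)·k gives f'(k) = n+δ, i.e. 0.2·3.0·k^(0.2−1) = 0.136, so k_gold = (0.2·3.0/0.136)^(1/0.8) ≈ 6.3939.
y_gold = 3.0·6.3939^0.2 ≈ 4.3478, c_gold = y_gold − 0.136·k_gold ≈ 3.4783.
Gain: Δc = 3.4783 − 3.4392 ≈ 0.0391.

Δc ≈ 0.0391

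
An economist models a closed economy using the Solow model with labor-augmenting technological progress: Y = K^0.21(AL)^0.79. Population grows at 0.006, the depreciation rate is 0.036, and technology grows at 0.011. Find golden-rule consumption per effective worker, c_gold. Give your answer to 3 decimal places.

c_gold ≈ 1.139

Capital per effective worker breaks even when investment replaces (n + g + δ)·k; here n + g + δ = 0.053.
At the golden rule the marginal product of capital equals n+g+δ: 0.21·k^(0.21−1) = 0.053. Solving, k_gold = (0.21/0.053)^(1/0.79) ≈ 5.7133.
y_gold = 5.7133^0.21 ≈ 1.4419.
c_gold = y_gold − (n+g+δ)·k_gold = 1.4419 − 0.053·5.7133 ≈ 1.1391.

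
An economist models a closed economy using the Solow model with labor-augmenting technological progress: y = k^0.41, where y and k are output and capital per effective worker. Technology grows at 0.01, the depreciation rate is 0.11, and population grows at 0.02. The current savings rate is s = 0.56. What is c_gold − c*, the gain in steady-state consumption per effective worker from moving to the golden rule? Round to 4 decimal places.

Δc ≈ 0.0919

n + g + δ = 0.02 + 0.01 + 0.11 = 0.14.
Current steady state (s = 0.56): k* = (0.56/0.14)^(1/0.59) ≈ 10.4819, y* = 10.4819^0.41 ≈ 2.6205, c* = (1−0.56)·2.6205 ≈ 1.1530.
Golden rule sets MPK = n+g+δ: 0.41·k^(0.41−1) = 0.14, so k_gold = (0.41/0.14)^(1/0.59) ≈ 6.1793.
y_gold = 6.1793^0.41 ≈ 2.1100, c_gold = y_gold − 0.14·k_gold ≈ 1.2449.
Gain: Δc = 1.2449 − 1.1530 ≈ 0.0919.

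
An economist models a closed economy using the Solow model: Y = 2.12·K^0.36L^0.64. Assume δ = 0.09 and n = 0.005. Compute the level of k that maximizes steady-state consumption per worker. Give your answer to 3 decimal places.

Break-even investment rate: n + δ = 0.005 + 0.09 = 0.095.
Setting f'(k) = n+δ gives 0.36·2.12·k^(0.36−1) = 0.095, hence k_gold = (0.36·2.12/0.095)^(1/0.64) ≈ 25.9376.

k_gold ≈ 25.938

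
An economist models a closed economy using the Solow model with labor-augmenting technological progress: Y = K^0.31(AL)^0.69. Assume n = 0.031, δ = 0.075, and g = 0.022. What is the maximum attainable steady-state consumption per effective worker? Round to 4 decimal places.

c_gold ≈ 1.0267

The effective depreciation rate is n + g + δ = 0.031 + 0.022 + 0.075 = 0.128.
Maximizing c = f(k) − (n+g+δ)·k gives f'(k) = n+g+δ, i.e. 0.31·k^(0.31−1) = 0.128, so k_gold = (0.31/0.128)^(1/0.69) ≈ 3.6036.
y_gold = 3.6036^0.31 ≈ 1.4880.
c_gold = y_gold − (n+g+δ)·k_gold = 1.4880 − 0.128·3.6036 ≈ 1.0267.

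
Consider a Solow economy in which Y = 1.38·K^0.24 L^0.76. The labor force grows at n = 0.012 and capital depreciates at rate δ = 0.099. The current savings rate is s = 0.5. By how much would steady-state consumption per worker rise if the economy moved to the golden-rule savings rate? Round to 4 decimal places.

Δc ≈ 0.2525

The effective depreciation rate is n + δ = 0.012 + 0.099 = 0.111.
Current steady state (s = 0.5): k* = (0.5·1.38/0.111)^(1/0.76) ≈ 11.0691, y* = 1.38·11.0691^0.24 ≈ 2.4573, c* = (1−0.5)·2.4573 ≈ 1.2287.
Setting f'(k) = n+δ gives 0.24·1.38·k^(0.24−1) = 0.111, hence k_gold = (0.24·1.38/0.111)^(1/0.76) ≈ 4.2140.
y_gold = 1.38·4.2140^0.24 ≈ 1.9490, c_gold = y_gold − 0.111·k_gold ≈ 1.4812.
Gain: Δc = 1.4812 − 1.2287 ≈ 0.2525.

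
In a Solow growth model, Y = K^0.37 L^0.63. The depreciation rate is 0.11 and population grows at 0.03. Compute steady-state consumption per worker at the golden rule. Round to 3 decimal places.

The effective depreciation rate is n + δ = 0.03 + 0.11 = 0.14.
Setting f'(k) = n+δ gives 0.37·k^(0.37−1) = 0.14, hence k_gold = (0.37/0.14)^(1/0.63) ≈ 4.6769.
y_gold = 4.6769^0.37 ≈ 1.7696.
c_gold = y_gold − (n+δ)·k_gold = 1.7696 − 0.14·4.6769 ≈ 1.1149.

c_gold ≈ 1.115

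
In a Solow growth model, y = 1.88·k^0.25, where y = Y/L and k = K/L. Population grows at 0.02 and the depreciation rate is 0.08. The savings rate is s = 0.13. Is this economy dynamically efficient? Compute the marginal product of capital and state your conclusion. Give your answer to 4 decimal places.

The effective depreciation rate is n + δ = 0.02 + 0.08 = 0.1.
Steady-state k*: s·A·k^0.25 = 0.1·k gives k* = (0.13·1.88/0.1)^(1/0.75) ≈ 3.2921.
MPK = 0.25·1.88·3.2921^(-0.75) ≈ 0.1923.
MPK > n+δ = 0.1, so the economy is dynamically efficient (under-saving).

dynamically efficient; MPK ≈ 0.1923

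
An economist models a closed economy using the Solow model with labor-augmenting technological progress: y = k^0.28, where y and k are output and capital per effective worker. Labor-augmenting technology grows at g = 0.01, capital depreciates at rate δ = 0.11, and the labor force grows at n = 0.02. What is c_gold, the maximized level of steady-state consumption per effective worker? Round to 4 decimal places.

Break-even investment rate: n + g + δ = 0.02 + 0.01 + 0.11 = 0.14.
At the golden rule the marginal product of capital equals n+g+δ: 0.28·k^(0.28−1) = 0.14. Solving, k_gold = (0.28/0.14)^(1/0.72) ≈ 2.6188.
y_gold = 2.6188^0.28 ≈ 1.3094.
c_gold = y_gold − (n+g+δ)·k_gold = 1.3094 − 0.14·2.6188 ≈ 0.9428.

c_gold ≈ 0.9428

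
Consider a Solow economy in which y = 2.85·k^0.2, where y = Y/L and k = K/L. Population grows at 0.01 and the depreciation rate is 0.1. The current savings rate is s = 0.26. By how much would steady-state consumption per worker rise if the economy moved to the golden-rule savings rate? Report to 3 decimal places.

The effective depreciation rate is n + δ = 0.01 + 0.1 = 0.11.
Current steady state (s = 0.26): k* = (0.26·2.85/0.11)^(1/0.8) ≈ 10.8526, y* = 2.85·10.8526^0.2 ≈ 4.5915, c* = (1−0.26)·4.5915 ≈ 3.3977.
At the golden rule the marginal product of capital equals n+δ: 0.2·2.85·k^(0.2−1) = 0.11. Solving, k_gold = (0.2·2.85/0.11)^(1/0.8) ≈ 7.8181.
y_gold = 2.85·7.8181^0.2 ≈ 4.3000, c_gold = y_gold − 0.11·k_gold ≈ 3.4400.
Gain: Δc = 3.4400 − 3.3977 ≈ 0.0423.

Δc ≈ 0.042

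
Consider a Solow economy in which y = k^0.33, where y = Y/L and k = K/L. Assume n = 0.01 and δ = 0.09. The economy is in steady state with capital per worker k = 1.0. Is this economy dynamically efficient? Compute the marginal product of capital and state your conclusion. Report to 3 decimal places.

dynamically efficient; MPK ≈ 0.330

The effective depreciation rate is n + δ = 0.01 + 0.09 = 0.1.
MPK = 0.33·k^(0.33−1) = 0.33·1.0^(-0.67) ≈ 0.3300.
MPK > 0.1, so the economy is dynamically efficient (under-saving).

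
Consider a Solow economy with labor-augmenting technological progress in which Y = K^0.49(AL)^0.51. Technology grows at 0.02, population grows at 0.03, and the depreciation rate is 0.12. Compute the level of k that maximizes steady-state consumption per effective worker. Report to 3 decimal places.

Break-even investment rate: n + g + δ = 0.03 + 0.02 + 0.12 = 0.17.
At the golden rule the marginal product of capital equals n+g+δ: 0.49·k^(0.49−1) = 0.17. Solving, k_gold = (0.49/0.17)^(1/0.51) ≈ 7.9701.

k_gold ≈ 7.970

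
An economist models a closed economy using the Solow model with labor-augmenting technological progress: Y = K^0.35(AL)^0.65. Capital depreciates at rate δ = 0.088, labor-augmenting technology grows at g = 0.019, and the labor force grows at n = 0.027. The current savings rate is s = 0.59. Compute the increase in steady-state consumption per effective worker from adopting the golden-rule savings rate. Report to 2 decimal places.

Δc ≈ 0.18

n + g + δ = 0.027 + 0.019 + 0.088 = 0.134.
Current steady state (s = 0.59): k* = (0.59/0.134)^(1/0.65) ≈ 9.7809, y* = 9.7809^0.35 ≈ 2.2214, c* = (1−0.59)·2.2214 ≈ 0.9108.
Golden rule sets MPK = n+g+δ: 0.35·k^(0.35−1) = 0.134, so k_gold = (0.35/0.134)^(1/0.65) ≈ 4.3801.
y_gold = 4.3801^0.35 ≈ 1.6769, c_gold = y_gold − 0.134·k_gold ≈ 1.0900.
Gain: Δc = 1.0900 − 0.9108 ≈ 0.1792.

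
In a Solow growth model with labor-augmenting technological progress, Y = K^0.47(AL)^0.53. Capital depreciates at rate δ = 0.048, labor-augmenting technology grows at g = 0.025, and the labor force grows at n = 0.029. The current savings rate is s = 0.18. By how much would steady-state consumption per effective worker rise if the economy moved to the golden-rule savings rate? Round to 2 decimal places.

Capital per effective worker breaks even when investment replaces (n + g + δ)·k; here n + g + δ = 0.102.
Current steady state (s = 0.18): k* = (0.18/0.102)^(1/0.53) ≈ 2.9202, y* = 2.9202^0.47 ≈ 1.6548, c* = (1−0.18)·1.6548 ≈ 1.3569.
Maximizing c = f(k) − (n+g+δ)·k gives f'(k) = n+g+δ, i.e. 0.47·k^(0.47−1) = 0.102, so k_gold = (0.47/0.102)^(1/0.53) ≈ 17.8600.
y_gold = 17.8600^0.47 ≈ 3.8760, c_gold = y_gold − 0.102·k_gold ≈ 2.0543.
Gain: Δc = 2.0543 − 1.3569 ≈ 0.6973.

Δc ≈ 0.70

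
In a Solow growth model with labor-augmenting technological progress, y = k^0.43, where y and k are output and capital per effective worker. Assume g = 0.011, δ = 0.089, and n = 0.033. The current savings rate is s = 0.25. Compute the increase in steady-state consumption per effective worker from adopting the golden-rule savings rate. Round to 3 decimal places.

Δc ≈ 0.174

n + g + δ = 0.033 + 0.011 + 0.089 = 0.133.
Current steady state (s = 0.25): k* = (0.25/0.133)^(1/0.57) ≈ 3.0259, y* = 3.0259^0.43 ≈ 1.6098, c* = (1−0.25)·1.6098 ≈ 1.2073.
Setting f'(k) = n+g+δ gives 0.43·k^(0.43−1) = 0.133, hence k_gold = (0.43/0.133)^(1/0.57) ≈ 7.8355.
y_gold = 7.8355^0.43 ≈ 2.4235, c_gold = y_gold − 0.133·k_gold ≈ 1.3814.
Gain: Δc = 1.3814 − 1.2073 ≈ 0.1741.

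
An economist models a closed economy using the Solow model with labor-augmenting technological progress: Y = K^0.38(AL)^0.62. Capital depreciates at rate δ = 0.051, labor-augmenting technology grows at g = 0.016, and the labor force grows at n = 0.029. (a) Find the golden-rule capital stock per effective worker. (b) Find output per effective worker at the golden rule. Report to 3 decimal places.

Break-even investment rate: n + g + δ = 0.029 + 0.016 + 0.051 = 0.096.
Golden rule sets MPK = n+g+δ: 0.38·k^(0.38−1) = 0.096, so k_gold = (0.38/0.096)^(1/0.62) ≈ 9.1988.
y_gold = 9.1988^0.38 ≈ 2.3239.

(a) k_gold ≈ 9.199; (b) y_gold ≈ 2.324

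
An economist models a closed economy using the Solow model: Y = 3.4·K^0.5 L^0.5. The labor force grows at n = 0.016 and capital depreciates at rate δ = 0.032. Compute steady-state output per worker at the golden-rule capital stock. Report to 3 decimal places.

y_gold ≈ 120.417

Capital per worker breaks even when investment replaces (n + δ)·k; here n + δ = 0.048.
Golden rule sets MPK = n+δ: 0.5·3.4·k^(0.5−1) = 0.048, so k_gold = (0.5·3.4/0.048)^(1/0.5) ≈ 1254.3403.
Output: y_gold = 3.4·k_gold^0.5 = 3.4·1254.3403^0.5 ≈ 120.4167.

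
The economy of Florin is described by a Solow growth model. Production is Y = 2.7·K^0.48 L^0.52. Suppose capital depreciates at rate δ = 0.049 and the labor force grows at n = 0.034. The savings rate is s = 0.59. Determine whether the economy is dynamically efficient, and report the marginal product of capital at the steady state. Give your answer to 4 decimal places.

dynamically inefficient; MPK ≈ 0.0675

The effective depreciation rate is n + δ = 0.034 + 0.049 = 0.083.
Steady-state k*: s·A·k^0.48 = 0.083·k gives k* = (0.59·2.7/0.083)^(1/0.52) ≈ 293.4759.
MPK = 0.48·2.7·293.4759^(-0.52) ≈ 0.0675.
MPK < n+δ = 0.083, so the economy is dynamically inefficient (over-saving).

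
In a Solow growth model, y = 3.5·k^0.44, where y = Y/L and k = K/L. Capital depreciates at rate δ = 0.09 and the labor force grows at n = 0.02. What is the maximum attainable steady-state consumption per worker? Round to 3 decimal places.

n + δ = 0.02 + 0.09 = 0.11.
Maximizing c = f(k) − (n+δ)·k gives f'(k) = n+δ, i.e. 0.44·3.5·k^(0.44−1) = 0.11, so k_gold = (0.44·3.5/0.11)^(1/0.56) ≈ 111.3415.
y_gold = 3.5·111.3415^0.44 ≈ 27.8354.
c_gold = y_gold − (n+δ)·k_gold = 27.8354 − 0.11·111.3415 ≈ 15.5878.

c_gold ≈ 15.588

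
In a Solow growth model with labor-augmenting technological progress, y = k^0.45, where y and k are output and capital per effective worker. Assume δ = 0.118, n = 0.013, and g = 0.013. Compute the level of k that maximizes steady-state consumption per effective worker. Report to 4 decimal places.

Capital per effective worker breaks even when investment replaces (n + g + δ)·k; here n + g + δ = 0.144.
Setting f'(k) = n+g+δ gives 0.45·k^(0.45−1) = 0.144, hence k_gold = (0.45/0.144)^(1/0.55) ≈ 7.9383.

k_gold ≈ 7.9383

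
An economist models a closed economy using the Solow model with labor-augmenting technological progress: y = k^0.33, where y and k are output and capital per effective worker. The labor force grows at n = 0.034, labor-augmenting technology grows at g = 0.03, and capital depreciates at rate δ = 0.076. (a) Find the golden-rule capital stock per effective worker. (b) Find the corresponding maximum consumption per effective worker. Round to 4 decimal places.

Break-even investment rate: n + g + δ = 0.034 + 0.03 + 0.076 = 0.14.
At the golden rule the marginal product of capital equals n+g+δ: 0.33·k^(0.33−1) = 0.14. Solving, k_gold = (0.33/0.14)^(1/0.67) ≈ 3.5958.
y_gold = 3.5958^0.33 ≈ 1.5255; c_gold = y_gold − 0.14·k_gold ≈ 1.0221.

(a) k_gold ≈ 3.5958; (b) c_gold ≈ 1.0221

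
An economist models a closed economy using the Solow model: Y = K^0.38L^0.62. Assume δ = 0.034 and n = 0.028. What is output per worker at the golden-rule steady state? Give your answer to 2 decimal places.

The effective depreciation rate is n + δ = 0.028 + 0.034 = 0.062.
Golden rule sets MPK = n+δ: 0.38·k^(0.38−1) = 0.062, so k_gold = (0.38/0.062)^(1/0.62) ≈ 18.6203.
Output: y_gold = k_gold^0.38 = 18.6203^0.38 ≈ 3.0381.

y_gold ≈ 3.04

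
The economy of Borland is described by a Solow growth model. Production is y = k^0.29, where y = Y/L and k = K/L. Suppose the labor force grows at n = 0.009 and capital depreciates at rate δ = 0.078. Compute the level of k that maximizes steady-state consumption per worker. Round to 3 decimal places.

The effective depreciation rate is n + δ = 0.009 + 0.078 = 0.087.
Golden rule sets MPK = n+δ: 0.29·k^(0.29−1) = 0.087, so k_gold = (0.29/0.087)^(1/0.71) ≈ 5.4507.

k_gold ≈ 5.451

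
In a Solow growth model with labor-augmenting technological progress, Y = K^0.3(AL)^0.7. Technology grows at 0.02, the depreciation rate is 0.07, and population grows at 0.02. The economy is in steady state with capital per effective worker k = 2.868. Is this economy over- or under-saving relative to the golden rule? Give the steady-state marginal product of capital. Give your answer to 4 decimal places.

n + g + δ = 0.02 + 0.02 + 0.07 = 0.11.
MPK = 0.3·k^(0.3−1) = 0.3·2.868^(-0.7) ≈ 0.1435.
MPK > 0.11, so the economy is dynamically efficient (under-saving).

under-saving; MPK ≈ 0.1435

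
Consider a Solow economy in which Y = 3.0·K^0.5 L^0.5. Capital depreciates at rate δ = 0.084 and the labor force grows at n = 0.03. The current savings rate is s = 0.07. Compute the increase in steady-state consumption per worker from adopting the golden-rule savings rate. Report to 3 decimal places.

Δc ≈ 14.597

n + δ = 0.03 + 0.084 = 0.114.
Current steady state (s = 0.07): k* = (0.07·3.0/0.114)^(1/0.5) ≈ 3.3934, y* = 3.0·3.3934^0.5 ≈ 5.5263, c* = (1−0.07)·5.5263 ≈ 5.1395.
Maximizing c = f(k) − (n+δ)·k gives f'(k) = n+δ, i.e. 0.5·3.0·k^(0.5−1) = 0.114, so k_gold = (0.5·3.0/0.114)^(1/0.5) ≈ 173.1302.
y_gold = 3.0·173.1302^0.5 ≈ 39.4737, c_gold = y_gold − 0.114·k_gold ≈ 19.7368.
Gain: Δc = 19.7368 − 5.1395 ≈ 14.5974.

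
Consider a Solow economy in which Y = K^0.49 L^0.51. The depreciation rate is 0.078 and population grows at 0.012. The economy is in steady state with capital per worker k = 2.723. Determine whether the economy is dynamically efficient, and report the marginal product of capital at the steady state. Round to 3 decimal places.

dynamically efficient; MPK ≈ 0.294

Capital per worker breaks even when investment replaces (n + δ)·k; here n + δ = 0.09.
MPK = 0.49·k^(0.49−1) = 0.49·2.723^(-0.51) ≈ 0.2940.
MPK > 0.09, so the economy is dynamically efficient (under-saving).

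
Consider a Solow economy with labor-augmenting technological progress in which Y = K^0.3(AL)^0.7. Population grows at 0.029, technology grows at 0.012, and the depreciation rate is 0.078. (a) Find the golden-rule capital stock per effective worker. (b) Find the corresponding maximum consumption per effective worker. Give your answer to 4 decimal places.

n + g + δ = 0.029 + 0.012 + 0.078 = 0.119.
At the golden rule the marginal product of capital equals n+g+δ: 0.3·k^(0.3−1) = 0.119. Solving, k_gold = (0.3/0.119)^(1/0.7) ≈ 3.7469.
y_gold = 3.7469^0.3 ≈ 1.4863; c_gold = y_gold − 0.119·k_gold ≈ 1.0404.

(a) k_gold ≈ 3.7469; (b) c_gold ≈ 1.0404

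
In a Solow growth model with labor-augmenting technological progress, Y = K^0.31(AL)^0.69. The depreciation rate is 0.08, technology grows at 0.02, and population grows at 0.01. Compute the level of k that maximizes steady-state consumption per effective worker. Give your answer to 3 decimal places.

k_gold ≈ 4.489

Capital per effective worker breaks even when investment replaces (n + g + δ)·k; here n + g + δ = 0.11.
Golden rule sets MPK = n+g+δ: 0.31·k^(0.31−1) = 0.11, so k_gold = (0.31/0.11)^(1/0.69) ≈ 4.4888.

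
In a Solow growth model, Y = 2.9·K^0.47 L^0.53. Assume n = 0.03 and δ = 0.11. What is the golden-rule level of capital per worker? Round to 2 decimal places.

n + δ = 0.03 + 0.11 = 0.14.
At the golden rule the marginal product of capital equals n+δ: 0.47·2.9·k^(0.47−1) = 0.14. Solving, k_gold = (0.47·2.9/0.14)^(1/0.53) ≈ 73.2563.

k_gold ≈ 73.26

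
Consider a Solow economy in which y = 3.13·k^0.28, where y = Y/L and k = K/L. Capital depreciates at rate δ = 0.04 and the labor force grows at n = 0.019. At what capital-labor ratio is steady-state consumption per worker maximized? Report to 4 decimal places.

n + δ = 0.019 + 0.04 = 0.059.
At the golden rule the marginal product of capital equals n+δ: 0.28·3.13·k^(0.28−1) = 0.059. Solving, k_gold = (0.28·3.13/0.059)^(1/0.72) ≈ 42.4199.

k_gold ≈ 42.4199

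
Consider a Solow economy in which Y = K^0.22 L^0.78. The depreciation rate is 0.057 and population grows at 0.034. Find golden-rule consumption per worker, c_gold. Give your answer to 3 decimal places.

c_gold ≈ 1.001

The effective depreciation rate is n + δ = 0.034 + 0.057 = 0.091.
Golden rule sets MPK = n+δ: 0.22·k^(0.22−1) = 0.091, so k_gold = (0.22/0.091)^(1/0.78) ≈ 3.1011.
y_gold = 3.1011^0.22 ≈ 1.2827.
c_gold = y_gold − (n+δ)·k_gold = 1.2827 − 0.091·3.1011 ≈ 1.0005.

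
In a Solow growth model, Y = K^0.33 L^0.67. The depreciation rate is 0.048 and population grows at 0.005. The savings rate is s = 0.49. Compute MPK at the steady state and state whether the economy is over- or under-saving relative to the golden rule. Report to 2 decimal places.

over-saving; MPK ≈ 0.04

n + δ = 0.005 + 0.048 = 0.053.
Steady-state k*: s·k^0.33 = 0.053·k gives k* = (0.49/0.053)^(1/0.67) ≈ 27.6485.
MPK = 0.33·27.6485^(-0.67) ≈ 0.0357.
MPK < n+δ = 0.053, so the economy is dynamically inefficient (over-saving).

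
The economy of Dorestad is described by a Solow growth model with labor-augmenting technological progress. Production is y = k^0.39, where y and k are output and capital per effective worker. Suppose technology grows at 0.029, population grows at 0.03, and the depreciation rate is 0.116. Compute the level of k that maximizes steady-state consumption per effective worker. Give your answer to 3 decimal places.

k_gold ≈ 3.720

n + g + δ = 0.03 + 0.029 + 0.116 = 0.175.
Golden rule sets MPK = n+g+δ: 0.39·k^(0.39−1) = 0.175, so k_gold = (0.39/0.175)^(1/0.61) ≈ 3.7199.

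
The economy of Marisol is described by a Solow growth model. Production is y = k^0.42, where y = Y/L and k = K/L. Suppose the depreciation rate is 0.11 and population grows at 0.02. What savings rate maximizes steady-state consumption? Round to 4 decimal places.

n + δ = 0.02 + 0.11 = 0.13.
At the golden rule MPK = n+δ, and in any Cobb-Douglas steady state s = (n+δ)·k/y = MPK·k/y = capital's share 0.42.

s_gold = 0.4200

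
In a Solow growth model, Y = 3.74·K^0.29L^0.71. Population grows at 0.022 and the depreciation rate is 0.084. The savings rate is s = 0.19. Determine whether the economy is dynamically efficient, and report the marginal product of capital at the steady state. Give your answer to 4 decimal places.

dynamically efficient; MPK ≈ 0.1618

The effective depreciation rate is n + δ = 0.022 + 0.084 = 0.106.
Steady-state k*: s·A·k^0.29 = 0.106·k gives k* = (0.19·3.74/0.106)^(1/0.71) ≈ 14.5824.
MPK = 0.29·3.74·14.5824^(-0.71) ≈ 0.1618.
MPK > n+δ = 0.106, so the economy is dynamically efficient (under-saving).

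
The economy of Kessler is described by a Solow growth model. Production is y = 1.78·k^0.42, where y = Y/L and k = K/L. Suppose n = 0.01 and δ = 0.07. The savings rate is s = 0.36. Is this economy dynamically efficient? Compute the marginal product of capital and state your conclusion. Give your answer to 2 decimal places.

The effective depreciation rate is n + δ = 0.01 + 0.07 = 0.08.
Steady-state k*: s·A·k^0.42 = 0.08·k gives k* = (0.36·1.78/0.08)^(1/0.58) ≈ 36.1399.
MPK = 0.42·1.78·36.1399^(-0.58) ≈ 0.0933.
MPK > n+δ = 0.08, so the economy is dynamically efficient (under-saving).

dynamically efficient; MPK ≈ 0.09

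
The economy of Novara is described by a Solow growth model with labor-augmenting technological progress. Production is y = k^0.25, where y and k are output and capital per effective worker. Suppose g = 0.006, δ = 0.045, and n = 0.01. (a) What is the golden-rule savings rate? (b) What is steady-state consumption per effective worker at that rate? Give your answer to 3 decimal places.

Break-even investment rate: n + g + δ = 0.01 + 0.006 + 0.045 = 0.061.
For Cobb-Douglas, s_gold equals capital's share: s_gold = 0.25.
Setting f'(k) = n+g+δ gives 0.25·k^(0.25−1) = 0.061, hence k_gold = (0.25/0.061)^(1/0.75) ≈ 6.5586.
y_gold = 6.5586^0.25 ≈ 1.6003; c_gold = (1−0.25)·y_gold ≈ 1.2002.

(a) s_gold = 0.250; (b) c_gold ≈ 1.200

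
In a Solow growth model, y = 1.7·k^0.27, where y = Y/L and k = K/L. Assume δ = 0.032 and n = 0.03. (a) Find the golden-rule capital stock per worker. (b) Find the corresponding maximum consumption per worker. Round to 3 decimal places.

(a) k_gold ≈ 15.523; (b) c_gold ≈ 2.602

n + δ = 0.03 + 0.032 = 0.062.
Maximizing c = f(k) − (n+δ)·k gives f'(k) = n+δ, i.e. 0.27·1.7·k^(0.27−1) = 0.062, so k_gold = (0.27·1.7/0.062)^(1/0.73) ≈ 15.5234.
y_gold = 1.7·15.5234^0.27 ≈ 3.5646; c_gold = y_gold − 0.062·k_gold ≈ 2.6022.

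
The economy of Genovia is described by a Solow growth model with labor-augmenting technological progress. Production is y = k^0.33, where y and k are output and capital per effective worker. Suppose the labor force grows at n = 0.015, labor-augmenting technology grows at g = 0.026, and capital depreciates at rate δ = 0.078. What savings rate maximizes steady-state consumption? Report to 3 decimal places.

The effective depreciation rate is n + g + δ = 0.015 + 0.026 + 0.078 = 0.119.
At the golden rule MPK = n+g+δ, and in any Cobb-Douglas steady state s = (n+g+δ)·k/y = MPK·k/y = capital's share 0.33.

s_gold = 0.330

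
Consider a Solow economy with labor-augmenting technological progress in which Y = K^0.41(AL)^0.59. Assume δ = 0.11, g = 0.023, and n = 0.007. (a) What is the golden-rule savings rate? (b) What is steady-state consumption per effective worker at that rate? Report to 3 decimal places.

The effective depreciation rate is n + g + δ = 0.007 + 0.023 + 0.11 = 0.14.
For Cobb-Douglas, s_gold equals capital's share: s_gold = 0.41.
At the golden rule the marginal product of capital equals n+g+δ: 0.41·k^(0.41−1) = 0.14. Solving, k_gold = (0.41/0.14)^(1/0.59) ≈ 6.1793.
y_gold = 6.1793^0.41 ≈ 2.1100; c_gold = (1−0.41)·y_gold ≈ 1.2449.

(a) s_gold = 0.410; (b) c_gold ≈ 1.245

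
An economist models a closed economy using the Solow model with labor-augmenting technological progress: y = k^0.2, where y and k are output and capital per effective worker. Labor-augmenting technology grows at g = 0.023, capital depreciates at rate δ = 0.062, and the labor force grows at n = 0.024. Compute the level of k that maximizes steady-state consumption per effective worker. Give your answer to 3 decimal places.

The effective depreciation rate is n + g + δ = 0.024 + 0.023 + 0.062 = 0.109.
Maximizing c = f(k) − (n+g+δ)·k gives f'(k) = n+g+δ, i.e. 0.2·k^(0.2−1) = 0.109, so k_gold = (0.2/0.109)^(1/0.8) ≈ 2.1355.

k_gold ≈ 2.136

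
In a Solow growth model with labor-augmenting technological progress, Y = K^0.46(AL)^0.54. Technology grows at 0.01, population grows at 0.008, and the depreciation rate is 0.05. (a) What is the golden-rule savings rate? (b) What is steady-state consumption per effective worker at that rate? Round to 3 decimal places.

Capital per effective worker breaks even when investment replaces (n + g + δ)·k; here n + g + δ = 0.068.
For Cobb-Douglas, s_gold equals capital's share: s_gold = 0.46.
Maximizing c = f(k) − (n+g+δ)·k gives f'(k) = n+g+δ, i.e. 0.46·k^(0.46−1) = 0.068, so k_gold = (0.46/0.068)^(1/0.54) ≈ 34.4745.
y_gold = 34.4745^0.46 ≈ 5.0962; c_gold = (1−0.46)·y_gold ≈ 2.7520.

(a) s_gold = 0.460; (b) c_gold ≈ 2.752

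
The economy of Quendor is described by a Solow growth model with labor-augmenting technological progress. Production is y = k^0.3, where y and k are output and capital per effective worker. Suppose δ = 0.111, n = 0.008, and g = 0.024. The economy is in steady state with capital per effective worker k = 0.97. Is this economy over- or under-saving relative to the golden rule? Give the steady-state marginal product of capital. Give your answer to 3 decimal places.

under-saving; MPK ≈ 0.306

n + g + δ = 0.008 + 0.024 + 0.111 = 0.143.
MPK = 0.3·k^(0.3−1) = 0.3·0.97^(-0.7) ≈ 0.3065.
MPK > 0.143, so the economy is dynamically efficient (under-saving).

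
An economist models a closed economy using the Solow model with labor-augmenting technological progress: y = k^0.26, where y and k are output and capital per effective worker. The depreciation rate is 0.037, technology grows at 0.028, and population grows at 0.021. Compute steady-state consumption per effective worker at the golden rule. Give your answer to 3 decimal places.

c_gold ≈ 1.092

n + g + δ = 0.021 + 0.028 + 0.037 = 0.086.
Golden rule sets MPK = n+g+δ: 0.26·k^(0.26−1) = 0.086, so k_gold = (0.26/0.086)^(1/0.74) ≈ 4.4595.
y_gold = 4.4595^0.26 ≈ 1.4751.
c_gold = y_gold − (n+g+δ)·k_gold = 1.4751 − 0.086·4.4595 ≈ 1.0916.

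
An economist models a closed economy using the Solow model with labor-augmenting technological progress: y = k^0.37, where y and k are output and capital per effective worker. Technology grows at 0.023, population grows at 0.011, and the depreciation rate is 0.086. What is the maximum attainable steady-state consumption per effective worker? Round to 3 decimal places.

Break-even investment rate: n + g + δ = 0.011 + 0.023 + 0.086 = 0.12.
Golden rule sets MPK = n+g+δ: 0.37·k^(0.37−1) = 0.12, so k_gold = (0.37/0.12)^(1/0.63) ≈ 5.9734.
y_gold = 5.9734^0.37 ≈ 1.9373.
c_gold = y_gold − (n+g+δ)·k_gold = 1.9373 − 0.12·5.9734 ≈ 1.2205.

c_gold ≈ 1.221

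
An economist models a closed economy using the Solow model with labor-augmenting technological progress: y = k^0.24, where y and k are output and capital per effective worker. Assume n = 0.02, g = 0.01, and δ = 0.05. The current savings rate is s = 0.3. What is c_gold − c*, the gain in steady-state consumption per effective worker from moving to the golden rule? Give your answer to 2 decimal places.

n + g + δ = 0.02 + 0.01 + 0.05 = 0.08.
Current steady state (s = 0.3): k* = (0.3/0.08)^(1/0.76) ≈ 5.6925, y* = 5.6925^0.24 ≈ 1.5180, c* = (1−0.3)·1.5180 ≈ 1.0626.
At the golden rule the marginal product of capital equals n+g+δ: 0.24·k^(0.24−1) = 0.08. Solving, k_gold = (0.24/0.08)^(1/0.76) ≈ 4.2442.
y_gold = 4.2442^0.24 ≈ 1.4147, c_gold = y_gold − 0.08·k_gold ≈ 1.0752.
Gain: Δc = 1.0752 − 1.0626 ≈ 0.0126.

Δc ≈ 0.01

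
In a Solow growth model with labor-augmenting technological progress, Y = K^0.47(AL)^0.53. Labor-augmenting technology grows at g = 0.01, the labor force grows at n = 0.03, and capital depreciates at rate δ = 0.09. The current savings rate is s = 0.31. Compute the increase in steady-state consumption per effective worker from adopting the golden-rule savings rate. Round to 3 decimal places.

Capital per effective worker breaks even when investment replaces (n + g + δ)·k; here n + g + δ = 0.13.
Current steady state (s = 0.31): k* = (0.31/0.13)^(1/0.53) ≈ 5.1536, y* = 5.1536^0.47 ≈ 2.1612, c* = (1−0.31)·2.1612 ≈ 1.4912.
Golden rule sets MPK = n+g+δ: 0.47·k^(0.47−1) = 0.13, so k_gold = (0.47/0.13)^(1/0.53) ≈ 11.3011.
y_gold = 11.3011^0.47 ≈ 3.1258, c_gold = y_gold − 0.13·k_gold ≈ 1.6567.
Gain: Δc = 1.6567 − 1.4912 ≈ 0.1655.

Δc ≈ 0.165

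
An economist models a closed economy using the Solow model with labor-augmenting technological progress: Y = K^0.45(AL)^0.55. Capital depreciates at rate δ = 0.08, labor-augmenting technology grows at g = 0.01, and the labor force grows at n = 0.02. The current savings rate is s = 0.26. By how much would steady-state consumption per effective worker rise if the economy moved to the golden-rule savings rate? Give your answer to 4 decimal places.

Break-even investment rate: n + g + δ = 0.02 + 0.01 + 0.08 = 0.11.
Current steady state (s = 0.26): k* = (0.26/0.11)^(1/0.55) ≈ 4.7779, y* = 4.7779^0.45 ≈ 2.0214, c* = (1−0.26)·2.0214 ≈ 1.4959.
Setting f'(k) = n+g+δ gives 0.45·k^(0.45−1) = 0.11, hence k_gold = (0.45/0.11)^(1/0.55) ≈ 12.9539.
y_gold = 12.9539^0.45 ≈ 3.1665, c_gold = y_gold − 0.11·k_gold ≈ 1.7416.
Gain: Δc = 1.7416 − 1.4959 ≈ 0.2457.

Δc ≈ 0.2457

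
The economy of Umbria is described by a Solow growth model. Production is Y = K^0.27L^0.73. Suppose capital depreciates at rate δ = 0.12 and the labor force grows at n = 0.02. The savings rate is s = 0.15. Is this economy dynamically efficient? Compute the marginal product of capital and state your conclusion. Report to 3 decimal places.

dynamically efficient; MPK ≈ 0.252

n + δ = 0.02 + 0.12 = 0.14.
Steady-state k*: s·k^0.27 = 0.14·k gives k* = (0.15/0.14)^(1/0.73) ≈ 1.0991.
MPK = 0.27·1.0991^(-0.73) ≈ 0.2520.
MPK > n+δ = 0.14, so the economy is dynamically efficient (under-saving).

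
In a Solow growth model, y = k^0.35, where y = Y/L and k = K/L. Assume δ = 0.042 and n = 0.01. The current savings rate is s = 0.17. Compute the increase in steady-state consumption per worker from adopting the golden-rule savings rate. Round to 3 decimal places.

Δc ≈ 0.244

Break-even investment rate: n + δ = 0.01 + 0.042 = 0.052.
Current steady state (s = 0.17): k* = (0.17/0.052)^(1/0.65) ≈ 6.1866, y* = 6.1866^0.35 ≈ 1.8924, c* = (1−0.17)·1.8924 ≈ 1.5707.
Golden rule sets MPK = n+δ: 0.35·k^(0.35−1) = 0.052, so k_gold = (0.35/0.052)^(1/0.65) ≈ 18.7908.
y_gold = 18.7908^0.35 ≈ 2.7918, c_gold = y_gold − 0.052·k_gold ≈ 1.8147.
Gain: Δc = 1.8147 − 1.5707 ≈ 0.2440.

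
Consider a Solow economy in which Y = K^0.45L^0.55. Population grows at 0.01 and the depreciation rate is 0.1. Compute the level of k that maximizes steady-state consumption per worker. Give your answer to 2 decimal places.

Break-even investment rate: n + δ = 0.01 + 0.1 = 0.11.
At the golden rule the marginal product of capital equals n+δ: 0.45·k^(0.45−1) = 0.11. Solving, k_gold = (0.45/0.11)^(1/0.55) ≈ 12.9539.

k_gold ≈ 12.95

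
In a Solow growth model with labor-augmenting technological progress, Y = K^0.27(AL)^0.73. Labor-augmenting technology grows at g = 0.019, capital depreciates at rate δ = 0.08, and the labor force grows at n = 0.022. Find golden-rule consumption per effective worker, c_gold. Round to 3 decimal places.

c_gold ≈ 0.982

The effective depreciation rate is n + g + δ = 0.022 + 0.019 + 0.08 = 0.121.
Setting f'(k) = n+g+δ gives 0.27·k^(0.27−1) = 0.121, hence k_gold = (0.27/0.121)^(1/0.73) ≈ 3.0026.
y_gold = 3.0026^0.27 ≈ 1.3456.
c_gold = y_gold − (n+g+δ)·k_gold = 1.3456 − 0.121·3.0026 ≈ 0.9823.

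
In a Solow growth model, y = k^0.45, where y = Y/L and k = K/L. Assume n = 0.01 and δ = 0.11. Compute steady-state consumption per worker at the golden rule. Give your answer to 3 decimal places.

n + δ = 0.01 + 0.11 = 0.12.
Maximizing c = f(k) − (n+δ)·k gives f'(k) = n+δ, i.e. 0.45·k^(0.45−1) = 0.12, so k_gold = (0.45/0.12)^(1/0.55) ≈ 11.0584.
y_gold = 11.0584^0.45 ≈ 2.9489.
c_gold = y_gold − (n+δ)·k_gold = 2.9489 − 0.12·11.0584 ≈ 1.6219.

c_gold ≈ 1.622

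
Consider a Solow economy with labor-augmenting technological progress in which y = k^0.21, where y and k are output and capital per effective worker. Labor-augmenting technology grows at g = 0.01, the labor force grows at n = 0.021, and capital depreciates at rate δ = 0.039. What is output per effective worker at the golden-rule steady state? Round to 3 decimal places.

Capital per effective worker breaks even when investment replaces (n + g + δ)·k; here n + g + δ = 0.07.
Maximizing c = f(k) − (n+g+δ)·k gives f'(k) = n+g+δ, i.e. 0.21·k^(0.21−1) = 0.07, so k_gold = (0.21/0.07)^(1/0.79) ≈ 4.0175.
Output: y_gold = k_gold^0.21 = 4.0175^0.21 ≈ 1.3392.

y_gold ≈ 1.339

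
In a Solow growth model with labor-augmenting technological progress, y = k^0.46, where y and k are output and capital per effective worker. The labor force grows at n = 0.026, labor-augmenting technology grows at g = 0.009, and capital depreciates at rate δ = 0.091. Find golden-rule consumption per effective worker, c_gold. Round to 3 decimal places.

Capital per effective worker breaks even when investment replaces (n + g + δ)·k; here n + g + δ = 0.126.
At the golden rule the marginal product of capital equals n+g+δ: 0.46·k^(0.46−1) = 0.126. Solving, k_gold = (0.46/0.126)^(1/0.54) ≈ 11.0017.
y_gold = 11.0017^0.46 ≈ 3.0135.
c_gold = y_gold − (n+g+δ)·k_gold = 3.0135 − 0.126·11.0017 ≈ 1.6273.

c_gold ≈ 1.627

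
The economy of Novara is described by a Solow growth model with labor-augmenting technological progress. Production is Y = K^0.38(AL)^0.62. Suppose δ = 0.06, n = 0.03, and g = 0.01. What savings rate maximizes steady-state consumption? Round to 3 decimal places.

s_gold = 0.380

The effective depreciation rate is n + g + δ = 0.03 + 0.01 + 0.06 = 0.1.
At the golden rule MPK = n+g+δ, and in any Cobb-Douglas steady state s = (n+g+δ)·k/y = MPK·k/y = capital's share 0.38.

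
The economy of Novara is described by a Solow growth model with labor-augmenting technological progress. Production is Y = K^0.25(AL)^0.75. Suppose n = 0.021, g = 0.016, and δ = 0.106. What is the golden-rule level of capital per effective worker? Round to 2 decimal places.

Capital per effective worker breaks even when investment replaces (n + g + δ)·k; here n + g + δ = 0.143.
Setting f'(k) = n+g+δ gives 0.25·k^(0.25−1) = 0.143, hence k_gold = (0.25/0.143)^(1/0.75) ≈ 2.1061.

k_gold ≈ 2.11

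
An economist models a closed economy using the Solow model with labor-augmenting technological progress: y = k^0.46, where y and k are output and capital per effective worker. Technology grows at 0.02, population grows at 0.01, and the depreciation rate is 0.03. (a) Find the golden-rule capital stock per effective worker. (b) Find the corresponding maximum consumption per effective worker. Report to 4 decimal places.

Capital per effective worker breaks even when investment replaces (n + g + δ)·k; here n + g + δ = 0.06.
Maximizing c = f(k) − (n+g+δ)·k gives f'(k) = n+g+δ, i.e. 0.46·k^(0.46−1) = 0.06, so k_gold = (0.46/0.06)^(1/0.54) ≈ 43.4671.
y_gold = 43.4671^0.46 ≈ 5.6696; c_gold = y_gold − 0.06·k_gold ≈ 3.0616.

(a) k_gold ≈ 43.4671; (b) c_gold ≈ 3.0616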